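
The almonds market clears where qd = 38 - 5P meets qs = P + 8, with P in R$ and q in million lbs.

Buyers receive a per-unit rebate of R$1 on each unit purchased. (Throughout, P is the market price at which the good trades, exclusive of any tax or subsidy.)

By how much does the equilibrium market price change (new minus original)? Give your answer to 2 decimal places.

Original equilibrium: 38 - 5P = P + 8 gives 30 = 6P, so P = 5 and q = 13.
Since buyers' out-of-pocket price is the market price minus the rebate, the effective demand curve becomes qd = 43 - 5P.
New equilibrium: 43 - 5P = P + 8 ⇒ 35 = 6P ⇒ P = 35/6 ≈ 5.8333, q = 83/6 ≈ 13.8333.
ΔP = 5.8333 − 5 = +0.83.

+0.83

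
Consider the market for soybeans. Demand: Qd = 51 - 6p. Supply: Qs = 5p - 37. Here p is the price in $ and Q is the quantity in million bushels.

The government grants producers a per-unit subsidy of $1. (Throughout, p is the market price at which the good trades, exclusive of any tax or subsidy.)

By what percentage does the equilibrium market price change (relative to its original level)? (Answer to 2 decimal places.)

Solve the original market: 51 - 6p = 5p - 37, hence p = 8 and Q = 3.
Since sellers receive the price plus the subsidy, the effective supply curve becomes Qs = 5p - 32.
Clearing the new market: 51 - 6p = 5p - 32, so p = 83/11 ≈ 7.5455 and Q = 63/11 ≈ 5.7273.
%Δp = (7.5455 − 8) / 8 × 100 = -5.68%.

-5.68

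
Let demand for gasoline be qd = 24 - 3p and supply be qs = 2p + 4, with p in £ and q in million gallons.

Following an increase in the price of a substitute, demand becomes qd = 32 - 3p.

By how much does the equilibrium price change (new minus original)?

Solve the original market: 24 - 3p = 2p + 4, hence p = 4 and q = 12.
The shock moves the curves to qd = 32 - 3p and qs = 2p + 4.
Equate the new curves: 32 - 3p = 2p + 4, giving 28 = 5p, p = 5.6, q = 15.2.
Δp = 5.6 − 4 = +1.6.

+1.6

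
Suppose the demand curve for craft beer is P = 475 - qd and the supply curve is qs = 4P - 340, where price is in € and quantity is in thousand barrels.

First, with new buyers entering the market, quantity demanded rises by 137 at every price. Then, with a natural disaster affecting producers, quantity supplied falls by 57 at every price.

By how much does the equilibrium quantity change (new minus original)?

Initially, 475 - P = 4P - 340, so 815 = 5P and P = 163, q = 312.
The new curves are qd = 612 - P (demand) and qs = 4P - 397 (supply).
Equate the new curves: 612 - P = 4P - 397, giving 1009 = 5P, P = 201.8, q = 410.2.
Δq = 410.2 − 312 = +98.2.

+98.2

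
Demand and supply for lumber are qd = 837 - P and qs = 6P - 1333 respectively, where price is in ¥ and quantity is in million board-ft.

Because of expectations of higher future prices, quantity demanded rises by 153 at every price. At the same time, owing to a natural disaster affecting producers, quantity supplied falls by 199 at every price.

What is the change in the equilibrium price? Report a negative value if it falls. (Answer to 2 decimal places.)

+50.29

Original equilibrium: 837 - P = 6P - 1333 gives 2170 = 7P, so P = 310 and q = 527.
The shock moves the curves to qd = 990 - P and qs = 6P - 1532.
Clearing the new market: 990 - P = 6P - 1532, so P = 2522/7 ≈ 360.2857 and q = 4408/7 ≈ 629.7143.
ΔP = 360.2857 − 310 = +50.29.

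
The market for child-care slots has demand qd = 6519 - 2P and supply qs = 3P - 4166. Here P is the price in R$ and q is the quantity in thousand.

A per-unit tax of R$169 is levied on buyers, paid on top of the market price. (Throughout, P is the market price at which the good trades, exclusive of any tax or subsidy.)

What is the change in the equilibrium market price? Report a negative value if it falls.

-67.6

Solve the original market: 6519 - 2P = 3P - 4166, hence P = 2137 and q = 2245.
Since buyers pay the price plus the tax, the effective demand curve becomes qd = 6181 - 2P.
New equilibrium: 6181 - 2P = 3P - 4166 ⇒ 10347 = 5P ⇒ P = 2069.4, q = 2042.2.
ΔP = 2069.4 − 2137 = -67.6.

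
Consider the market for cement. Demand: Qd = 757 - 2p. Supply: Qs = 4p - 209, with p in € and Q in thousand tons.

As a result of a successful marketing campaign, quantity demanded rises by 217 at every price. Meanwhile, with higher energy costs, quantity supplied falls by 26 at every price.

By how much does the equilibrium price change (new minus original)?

+40.5

Original equilibrium: 757 - 2p = 4p - 209 gives 966 = 6p, so p = 161 and Q = 435.
The new curves are Qd = 974 - 2p (demand) and Qs = 4p - 235 (supply).
New equilibrium: 974 - 2p = 4p - 235 ⇒ 1209 = 6p ⇒ p = 201.5, Q = 571.
Δp = 201.5 − 161 = +40.5.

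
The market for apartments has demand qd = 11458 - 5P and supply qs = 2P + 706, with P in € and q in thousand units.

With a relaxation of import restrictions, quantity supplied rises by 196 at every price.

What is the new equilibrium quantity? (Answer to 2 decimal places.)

Before the shock: 11458 - 5P = 2P + 706 ⇒ 10752 = 7P ⇒ P = 1536, q = 3778.
The shock moves the curves to qd = 11458 - 5P and qs = 2P + 902.
Setting them equal: 11458 - 5P = 2P + 902 → 10556 = 7P, so P = 1508 and q = 3918.

3918.00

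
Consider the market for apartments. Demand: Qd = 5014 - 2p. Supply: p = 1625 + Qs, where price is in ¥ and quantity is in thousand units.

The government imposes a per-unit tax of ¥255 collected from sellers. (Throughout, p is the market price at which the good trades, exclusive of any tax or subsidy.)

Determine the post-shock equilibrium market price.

2298

Solve the original market: 5014 - 2p = p - 1625, hence p = 2213 and Q = 588.
Since sellers keep the price net of the tax, the effective supply curve becomes Qs = p - 1880.
Equate the new curves: 5014 - 2p = p - 1880, giving 6894 = 3p, p = 2298, Q = 418.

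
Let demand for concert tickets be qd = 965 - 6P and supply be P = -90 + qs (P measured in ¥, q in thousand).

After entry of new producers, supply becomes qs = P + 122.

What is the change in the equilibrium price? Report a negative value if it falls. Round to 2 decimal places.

-4.57

Before the shock: 965 - 6P = P + 90 ⇒ 875 = 7P ⇒ P = 125, q = 215.
The new curves are qd = 965 - 6P (demand) and qs = P + 122 (supply).
Equate the new curves: 965 - 6P = P + 122, giving 843 = 7P, P = 843/7 ≈ 120.4286, q = 1697/7 ≈ 242.4286.
ΔP = 120.4286 − 125 = -4.57.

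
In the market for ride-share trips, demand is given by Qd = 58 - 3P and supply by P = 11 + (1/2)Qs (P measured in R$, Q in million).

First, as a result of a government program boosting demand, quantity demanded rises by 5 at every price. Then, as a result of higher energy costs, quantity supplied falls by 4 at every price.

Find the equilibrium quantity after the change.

9.6

Solve the original market: 58 - 3P = 2P - 22, hence P = 16 and Q = 10.
The shock moves the curves to Qd = 63 - 3P and Qs = 2P - 26.
Clearing the new market: 63 - 3P = 2P - 26, so P = 17.8 and Q = 9.6.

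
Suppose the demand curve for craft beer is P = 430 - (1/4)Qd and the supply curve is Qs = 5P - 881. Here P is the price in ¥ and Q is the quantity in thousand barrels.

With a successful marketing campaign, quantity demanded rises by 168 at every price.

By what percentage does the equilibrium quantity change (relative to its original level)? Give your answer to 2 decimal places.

Original equilibrium: 1720 - 4P = 5P - 881 gives 2601 = 9P, so P = 289 and Q = 564.
The shock moves the curves to Qd = 1888 - 4P and Qs = 5P - 881.
Equate the new curves: 1888 - 4P = 5P - 881, giving 2769 = 9P, P = 923/3 ≈ 307.6667, Q = 1972/3 ≈ 657.3333.
%ΔQ = (657.3333 − 564) / 564 × 100 = +16.55%.

+16.55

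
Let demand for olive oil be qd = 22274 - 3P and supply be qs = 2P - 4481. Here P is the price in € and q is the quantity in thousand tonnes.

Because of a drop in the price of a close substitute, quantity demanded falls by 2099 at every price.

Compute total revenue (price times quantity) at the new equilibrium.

26536759.68

Before the shock: 22274 - 3P = 2P - 4481 ⇒ 26755 = 5P ⇒ P = 5351, q = 6221.
With the change applied: demand qd = 20175 - 3P, supply qs = 2P - 4481.
New equilibrium: 20175 - 3P = 2P - 4481 ⇒ 24656 = 5P ⇒ P = 4931.2, q = 5381.4.
New expenditure = 4931.2 × 5381.4 = 26536759.68.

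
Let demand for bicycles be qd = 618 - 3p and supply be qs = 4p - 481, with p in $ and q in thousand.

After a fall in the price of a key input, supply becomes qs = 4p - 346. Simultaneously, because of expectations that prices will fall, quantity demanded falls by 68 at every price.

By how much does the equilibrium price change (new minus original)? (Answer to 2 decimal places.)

Original equilibrium: 618 - 3p = 4p - 481 gives 1099 = 7p, so p = 157 and q = 147.
The new curves are qd = 550 - 3p (demand) and qs = 4p - 346 (supply).
New equilibrium: 550 - 3p = 4p - 346 ⇒ 896 = 7p ⇒ p = 128, q = 166.
Δp = 128 − 157 = -29.00.

-29.00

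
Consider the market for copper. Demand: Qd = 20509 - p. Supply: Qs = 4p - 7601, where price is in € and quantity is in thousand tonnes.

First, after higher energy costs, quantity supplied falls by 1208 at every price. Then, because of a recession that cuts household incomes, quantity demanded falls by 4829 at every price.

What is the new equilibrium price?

Before the shock: 20509 - p = 4p - 7601 ⇒ 28110 = 5p ⇒ p = 5622, Q = 14887.
With the change applied: demand Qd = 15680 - p, supply Qs = 4p - 8809.
Clearing the new market: 15680 - p = 4p - 8809, so p = 4897.8 and Q = 10782.2.

4897.8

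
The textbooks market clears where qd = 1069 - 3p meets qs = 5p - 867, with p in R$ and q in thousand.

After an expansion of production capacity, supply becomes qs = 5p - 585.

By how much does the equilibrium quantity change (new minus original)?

+105.75

Before the shock: 1069 - 3p = 5p - 867 ⇒ 1936 = 8p ⇒ p = 242, q = 343.
The new curves are qd = 1069 - 3p (demand) and qs = 5p - 585 (supply).
Clearing the new market: 1069 - 3p = 5p - 585, so p = 206.75 and q = 448.75.
Δq = 448.75 − 343 = +105.75.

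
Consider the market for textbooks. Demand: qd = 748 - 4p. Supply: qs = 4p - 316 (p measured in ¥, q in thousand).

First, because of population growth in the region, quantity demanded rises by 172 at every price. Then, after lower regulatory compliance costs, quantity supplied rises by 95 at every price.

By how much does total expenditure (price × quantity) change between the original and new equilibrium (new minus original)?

Solve the original market: 748 - 4p = 4p - 316, hence p = 133 and q = 216.
With the change applied: demand qd = 920 - 4p, supply qs = 4p - 221.
Equate the new curves: 920 - 4p = 4p - 221, giving 1141 = 8p, p = 142.625, q = 349.5.
Expenditure moves from 133×216 = 28728 to 142.625×349.5 = 49847.4375; change = +21119.4375.

+21119.4375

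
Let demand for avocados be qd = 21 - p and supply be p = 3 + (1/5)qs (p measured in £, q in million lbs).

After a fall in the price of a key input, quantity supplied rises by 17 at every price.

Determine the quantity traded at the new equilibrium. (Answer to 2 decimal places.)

17.83

Original equilibrium: 21 - p = 5p - 15 gives 36 = 6p, so p = 6 and q = 15.
After the shift, demand is qd = 21 - p and supply is qs = 5p + 2.
Setting them equal: 21 - p = 5p + 2 → 19 = 6p, so p = 19/6 ≈ 3.1667 and q = 107/6 ≈ 17.8333.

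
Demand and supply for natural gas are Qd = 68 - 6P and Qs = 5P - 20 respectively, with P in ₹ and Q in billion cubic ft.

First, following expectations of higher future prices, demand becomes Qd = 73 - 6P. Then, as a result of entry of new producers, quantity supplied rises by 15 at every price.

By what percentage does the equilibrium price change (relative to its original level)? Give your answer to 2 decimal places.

Solve the original market: 68 - 6P = 5P - 20, hence P = 8 and Q = 20.
After the shift, demand is Qd = 73 - 6P and supply is Qs = 5P - 5.
Setting them equal: 73 - 6P = 5P - 5 → 78 = 11P, so P = 78/11 ≈ 7.0909 and Q = 335/11 ≈ 30.4545.
%ΔP = (7.0909 − 8) / 8 × 100 = -11.36%.

-11.36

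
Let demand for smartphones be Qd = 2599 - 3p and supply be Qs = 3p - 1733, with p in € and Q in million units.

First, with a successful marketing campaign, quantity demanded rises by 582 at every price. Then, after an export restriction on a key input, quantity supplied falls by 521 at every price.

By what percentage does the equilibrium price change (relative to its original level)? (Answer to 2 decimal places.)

+25.46

Solve the original market: 2599 - 3p = 3p - 1733, hence p = 722 and Q = 433.
The new curves are Qd = 3181 - 3p (demand) and Qs = 3p - 2254 (supply).
Equate the new curves: 3181 - 3p = 3p - 2254, giving 5435 = 6p, p = 5435/6 ≈ 905.8333, Q = 463.5.
%Δp = (905.8333 − 722) / 722 × 100 = +25.46%.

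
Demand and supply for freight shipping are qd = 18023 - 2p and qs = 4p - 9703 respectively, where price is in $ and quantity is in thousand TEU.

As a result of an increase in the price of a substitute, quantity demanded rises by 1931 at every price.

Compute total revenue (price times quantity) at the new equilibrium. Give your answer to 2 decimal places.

Before the shock: 18023 - 2p = 4p - 9703 ⇒ 27726 = 6p ⇒ p = 4621, q = 8781.
With the change applied: demand qd = 19954 - 2p, supply qs = 4p - 9703.
Clearing the new market: 19954 - 2p = 4p - 9703, so p = 29657/6 ≈ 4942.8333 and q = 30205/3 ≈ 10068.3333.
New expenditure = 4942.8333 × 10068.3333 = 49766093.61.

49766093.61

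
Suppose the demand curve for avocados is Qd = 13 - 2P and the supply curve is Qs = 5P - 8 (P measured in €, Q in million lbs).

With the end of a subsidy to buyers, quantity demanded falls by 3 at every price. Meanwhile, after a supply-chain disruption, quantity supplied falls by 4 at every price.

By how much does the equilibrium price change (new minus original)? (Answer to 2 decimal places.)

Original equilibrium: 13 - 2P = 5P - 8 gives 21 = 7P, so P = 3 and Q = 7.
The new curves are Qd = 10 - 2P (demand) and Qs = 5P - 12 (supply).
New equilibrium: 10 - 2P = 5P - 12 ⇒ 22 = 7P ⇒ P = 22/7 ≈ 3.1429, Q = 26/7 ≈ 3.7143.
ΔP = 3.1429 − 3 = +0.14.

+0.14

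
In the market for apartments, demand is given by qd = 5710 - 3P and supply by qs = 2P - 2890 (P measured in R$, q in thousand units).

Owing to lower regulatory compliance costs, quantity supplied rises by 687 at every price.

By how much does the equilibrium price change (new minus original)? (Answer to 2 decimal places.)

-137.40

Before the shock: 5710 - 3P = 2P - 2890 ⇒ 8600 = 5P ⇒ P = 1720, q = 550.
After the shift, demand is qd = 5710 - 3P and supply is qs = 2P - 2203.
Equate the new curves: 5710 - 3P = 2P - 2203, giving 7913 = 5P, P = 1582.6, q = 962.2.
ΔP = 1582.6 − 1720 = -137.40.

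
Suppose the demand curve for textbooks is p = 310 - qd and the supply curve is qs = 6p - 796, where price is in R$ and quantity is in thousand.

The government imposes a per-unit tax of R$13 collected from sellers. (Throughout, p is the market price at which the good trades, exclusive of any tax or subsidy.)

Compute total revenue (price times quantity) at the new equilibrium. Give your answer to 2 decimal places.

23824.98

Original equilibrium: 310 - p = 6p - 796 gives 1106 = 7p, so p = 158 and q = 152.
Since sellers keep the price net of the tax, the effective supply curve becomes qs = 6p - 874.
Equate the new curves: 310 - p = 6p - 874, giving 1184 = 7p, p = 1184/7 ≈ 169.1429, q = 986/7 ≈ 140.8571.
New expenditure = 169.1429 × 140.8571 = 23824.98.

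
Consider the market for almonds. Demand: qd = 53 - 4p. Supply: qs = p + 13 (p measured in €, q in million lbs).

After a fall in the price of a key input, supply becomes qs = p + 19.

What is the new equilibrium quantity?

25.8

Solve the original market: 53 - 4p = p + 13, hence p = 8 and q = 21.
The new curves are qd = 53 - 4p (demand) and qs = p + 19 (supply).
New equilibrium: 53 - 4p = p + 19 ⇒ 34 = 5p ⇒ p = 6.8, q = 25.8.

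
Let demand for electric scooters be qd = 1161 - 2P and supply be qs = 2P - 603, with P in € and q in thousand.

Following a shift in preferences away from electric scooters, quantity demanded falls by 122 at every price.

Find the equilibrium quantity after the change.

218

Original equilibrium: 1161 - 2P = 2P - 603 gives 1764 = 4P, so P = 441 and q = 279.
After the shift, demand is qd = 1039 - 2P and supply is qs = 2P - 603.
New equilibrium: 1039 - 2P = 2P - 603 ⇒ 1642 = 4P ⇒ P = 410.5, q = 218.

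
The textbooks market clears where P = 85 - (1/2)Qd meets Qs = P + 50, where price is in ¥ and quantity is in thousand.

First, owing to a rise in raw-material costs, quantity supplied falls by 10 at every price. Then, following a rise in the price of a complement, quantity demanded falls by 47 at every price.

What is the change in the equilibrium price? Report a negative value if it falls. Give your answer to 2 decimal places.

-12.33

Solve the original market: 170 - 2P = P + 50, hence P = 40 and Q = 90.
The new curves are Qd = 123 - 2P (demand) and Qs = P + 40 (supply).
Setting them equal: 123 - 2P = P + 40 → 83 = 3P, so P = 83/3 ≈ 27.6667 and Q = 203/3 ≈ 67.6667.
ΔP = 27.6667 − 40 = -12.33.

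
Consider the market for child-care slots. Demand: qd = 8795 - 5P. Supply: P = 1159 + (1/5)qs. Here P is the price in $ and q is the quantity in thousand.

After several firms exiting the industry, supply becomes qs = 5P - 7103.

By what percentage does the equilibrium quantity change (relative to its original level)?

Original equilibrium: 8795 - 5P = 5P - 5795 gives 14590 = 10P, so P = 1459 and q = 1500.
The shock moves the curves to qd = 8795 - 5P and qs = 5P - 7103.
Equate the new curves: 8795 - 5P = 5P - 7103, giving 15898 = 10P, P = 1589.8, q = 846.
%Δq = (846 − 1500) / 1500 × 100 = -43.6%.

-43.6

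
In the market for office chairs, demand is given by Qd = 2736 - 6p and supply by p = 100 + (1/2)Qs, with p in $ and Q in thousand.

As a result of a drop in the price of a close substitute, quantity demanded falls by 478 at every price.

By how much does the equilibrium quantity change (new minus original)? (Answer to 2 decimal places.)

-119.50

Initially, 2736 - 6p = 2p - 200, so 2936 = 8p and p = 367, Q = 534.
The new curves are Qd = 2258 - 6p (demand) and Qs = 2p - 200 (supply).
Setting them equal: 2258 - 6p = 2p - 200 → 2458 = 8p, so p = 307.25 and Q = 414.5.
ΔQ = 414.5 − 534 = -119.50.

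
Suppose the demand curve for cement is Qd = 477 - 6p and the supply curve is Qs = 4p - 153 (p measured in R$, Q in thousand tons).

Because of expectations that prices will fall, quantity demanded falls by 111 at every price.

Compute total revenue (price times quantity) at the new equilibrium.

2833.74

Solve the original market: 477 - 6p = 4p - 153, hence p = 63 and Q = 99.
With the change applied: demand Qd = 366 - 6p, supply Qs = 4p - 153.
Equate the new curves: 366 - 6p = 4p - 153, giving 519 = 10p, p = 51.9, Q = 54.6.
New expenditure = 51.9 × 54.6 = 2833.74.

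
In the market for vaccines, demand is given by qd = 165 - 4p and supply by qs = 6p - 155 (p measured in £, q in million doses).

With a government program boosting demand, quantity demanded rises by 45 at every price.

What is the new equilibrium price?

Before the shock: 165 - 4p = 6p - 155 ⇒ 320 = 10p ⇒ p = 32, q = 37.
With the change applied: demand qd = 210 - 4p, supply qs = 6p - 155.
Setting them equal: 210 - 4p = 6p - 155 → 365 = 10p, so p = 36.5 and q = 64.

36.5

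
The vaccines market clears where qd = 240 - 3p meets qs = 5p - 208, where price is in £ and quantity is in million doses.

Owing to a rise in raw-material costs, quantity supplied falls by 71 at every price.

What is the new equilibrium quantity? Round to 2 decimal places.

45.38

Initially, 240 - 3p = 5p - 208, so 448 = 8p and p = 56, q = 72.
The new curves are qd = 240 - 3p (demand) and qs = 5p - 279 (supply).
Equate the new curves: 240 - 3p = 5p - 279, giving 519 = 8p, p = 64.875, q = 45.375.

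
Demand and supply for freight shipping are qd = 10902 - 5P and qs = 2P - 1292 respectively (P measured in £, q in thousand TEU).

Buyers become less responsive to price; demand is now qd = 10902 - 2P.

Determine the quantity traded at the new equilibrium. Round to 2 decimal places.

Before the shock: 10902 - 5P = 2P - 1292 ⇒ 12194 = 7P ⇒ P = 1742, q = 2192.
The shock moves the curves to qd = 10902 - 2P and qs = 2P - 1292.
Equate the new curves: 10902 - 2P = 2P - 1292, giving 12194 = 4P, P = 3048.5, q = 4805.

4805.00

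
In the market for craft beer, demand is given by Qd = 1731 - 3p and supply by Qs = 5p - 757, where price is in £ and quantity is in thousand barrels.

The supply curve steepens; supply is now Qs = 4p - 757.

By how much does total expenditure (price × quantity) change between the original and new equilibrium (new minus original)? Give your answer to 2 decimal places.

-11919.55

Before the shock: 1731 - 3p = 5p - 757 ⇒ 2488 = 8p ⇒ p = 311, Q = 798.
With the change applied: demand Qd = 1731 - 3p, supply Qs = 4p - 757.
Setting them equal: 1731 - 3p = 4p - 757 → 2488 = 7p, so p = 2488/7 ≈ 355.4286 and Q = 4653/7 ≈ 664.7143.
Expenditure moves from 311×798 = 248178 to 355.4286×664.7143 = 236258.4490; change = -11919.55.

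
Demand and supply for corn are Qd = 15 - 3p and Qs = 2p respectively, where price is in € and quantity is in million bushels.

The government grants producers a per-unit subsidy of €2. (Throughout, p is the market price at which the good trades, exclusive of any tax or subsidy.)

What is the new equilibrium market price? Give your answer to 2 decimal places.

2.20

Solve the original market: 15 - 3p = 2p, hence p = 3 and Q = 6.
Since sellers receive the price plus the subsidy, the effective supply curve becomes Qs = 2p + 4.
Clearing the new market: 15 - 3p = 2p + 4, so p = 2.2 and Q = 8.4.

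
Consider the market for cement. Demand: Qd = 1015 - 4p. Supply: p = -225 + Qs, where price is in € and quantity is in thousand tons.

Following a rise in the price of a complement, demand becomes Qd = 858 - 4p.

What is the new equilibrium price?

Original equilibrium: 1015 - 4p = p + 225 gives 790 = 5p, so p = 158 and Q = 383.
After the shift, demand is Qd = 858 - 4p and supply is Qs = p + 225.
Setting them equal: 858 - 4p = p + 225 → 633 = 5p, so p = 126.6 and Q = 351.6.

126.6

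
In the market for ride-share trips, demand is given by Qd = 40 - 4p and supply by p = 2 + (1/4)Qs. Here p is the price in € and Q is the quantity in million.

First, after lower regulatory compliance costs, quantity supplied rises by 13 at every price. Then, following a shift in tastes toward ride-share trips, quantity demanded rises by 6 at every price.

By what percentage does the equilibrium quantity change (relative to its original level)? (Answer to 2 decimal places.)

Before the shock: 40 - 4p = 4p - 8 ⇒ 48 = 8p ⇒ p = 6, Q = 16.
The shock moves the curves to Qd = 46 - 4p and Qs = 4p + 5.
New equilibrium: 46 - 4p = 4p + 5 ⇒ 41 = 8p ⇒ p = 5.125, Q = 25.5.
%ΔQ = (25.5 − 16) / 16 × 100 = +59.38%.

+59.38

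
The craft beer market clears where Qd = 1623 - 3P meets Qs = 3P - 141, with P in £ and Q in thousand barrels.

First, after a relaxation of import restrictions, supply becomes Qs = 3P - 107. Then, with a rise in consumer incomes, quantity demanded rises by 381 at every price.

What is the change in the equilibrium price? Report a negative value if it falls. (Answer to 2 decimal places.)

+57.83

Solve the original market: 1623 - 3P = 3P - 141, hence P = 294 and Q = 741.
With the change applied: demand Qd = 2004 - 3P, supply Qs = 3P - 107.
New equilibrium: 2004 - 3P = 3P - 107 ⇒ 2111 = 6P ⇒ P = 2111/6 ≈ 351.8333, Q = 948.5.
ΔP = 351.8333 − 294 = +57.83.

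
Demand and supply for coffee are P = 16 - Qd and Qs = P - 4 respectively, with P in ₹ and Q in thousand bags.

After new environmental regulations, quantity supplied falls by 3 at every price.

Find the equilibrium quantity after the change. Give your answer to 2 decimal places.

4.50

Before the shock: 16 - P = P - 4 ⇒ 20 = 2P ⇒ P = 10, Q = 6.
After the shift, demand is Qd = 16 - P and supply is Qs = P - 7.
Equate the new curves: 16 - P = P - 7, giving 23 = 2P, P = 11.5, Q = 4.5.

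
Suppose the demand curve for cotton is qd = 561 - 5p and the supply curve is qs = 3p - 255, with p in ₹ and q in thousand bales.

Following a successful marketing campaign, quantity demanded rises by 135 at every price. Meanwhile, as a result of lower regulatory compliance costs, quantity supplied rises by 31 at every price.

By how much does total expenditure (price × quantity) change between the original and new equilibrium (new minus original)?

+8713

Original equilibrium: 561 - 5p = 3p - 255 gives 816 = 8p, so p = 102 and q = 51.
The shock moves the curves to qd = 696 - 5p and qs = 3p - 224.
Equate the new curves: 696 - 5p = 3p - 224, giving 920 = 8p, p = 115, q = 121.
Expenditure moves from 102×51 = 5202 to 115×121 = 13915; change = +8713.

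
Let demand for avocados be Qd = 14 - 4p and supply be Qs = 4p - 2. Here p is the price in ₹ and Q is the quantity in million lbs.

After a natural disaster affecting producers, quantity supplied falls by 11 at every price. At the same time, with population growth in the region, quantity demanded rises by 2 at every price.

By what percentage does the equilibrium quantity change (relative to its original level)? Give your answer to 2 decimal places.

Initially, 14 - 4p = 4p - 2, so 16 = 8p and p = 2, Q = 6.
The new curves are Qd = 16 - 4p (demand) and Qs = 4p - 13 (supply).
New equilibrium: 16 - 4p = 4p - 13 ⇒ 29 = 8p ⇒ p = 3.625, Q = 1.5.
%ΔQ = (1.5 − 6) / 6 × 100 = -75.00%.

-75.00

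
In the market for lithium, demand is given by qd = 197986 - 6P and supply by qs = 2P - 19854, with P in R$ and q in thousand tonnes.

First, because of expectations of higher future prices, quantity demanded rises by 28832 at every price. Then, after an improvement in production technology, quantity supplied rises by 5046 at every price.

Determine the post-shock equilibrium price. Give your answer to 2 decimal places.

30203.25

Before the shock: 197986 - 6P = 2P - 19854 ⇒ 217840 = 8P ⇒ P = 27230, q = 34606.
The shock moves the curves to qd = 226818 - 6P and qs = 2P - 14808.
Equate the new curves: 226818 - 6P = 2P - 14808, giving 241626 = 8P, P = 30203.25, q = 45598.5.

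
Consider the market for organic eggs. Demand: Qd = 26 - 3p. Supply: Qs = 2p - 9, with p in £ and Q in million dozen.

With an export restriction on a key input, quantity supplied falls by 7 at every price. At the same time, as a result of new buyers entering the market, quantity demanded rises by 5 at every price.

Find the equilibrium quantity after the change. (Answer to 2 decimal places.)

2.80

Before the shock: 26 - 3p = 2p - 9 ⇒ 35 = 5p ⇒ p = 7, Q = 5.
The new curves are Qd = 31 - 3p (demand) and Qs = 2p - 16 (supply).
New equilibrium: 31 - 3p = 2p - 16 ⇒ 47 = 5p ⇒ p = 9.4, Q = 2.8.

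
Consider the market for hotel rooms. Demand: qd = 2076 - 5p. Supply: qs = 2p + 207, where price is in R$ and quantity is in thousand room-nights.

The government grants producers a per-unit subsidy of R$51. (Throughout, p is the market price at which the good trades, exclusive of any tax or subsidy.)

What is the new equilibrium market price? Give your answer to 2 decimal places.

252.43

Before the shock: 2076 - 5p = 2p + 207 ⇒ 1869 = 7p ⇒ p = 267, q = 741.
Since sellers receive the price plus the subsidy, the effective supply curve becomes qs = 2p + 309.
Setting them equal: 2076 - 5p = 2p + 309 → 1767 = 7p, so p = 1767/7 ≈ 252.4286 and q = 5697/7 ≈ 813.8571.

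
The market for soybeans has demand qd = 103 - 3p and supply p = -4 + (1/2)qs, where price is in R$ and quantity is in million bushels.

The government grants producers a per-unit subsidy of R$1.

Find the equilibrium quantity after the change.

Initially, 103 - 3p = 2p + 8, so 95 = 5p and p = 19, q = 46.
Since sellers receive the price plus the subsidy, the effective supply curve becomes qs = 2p + 10.
Clearing the new market: 103 - 3p = 2p + 10, so p = 18.6 and q = 47.2.

47.2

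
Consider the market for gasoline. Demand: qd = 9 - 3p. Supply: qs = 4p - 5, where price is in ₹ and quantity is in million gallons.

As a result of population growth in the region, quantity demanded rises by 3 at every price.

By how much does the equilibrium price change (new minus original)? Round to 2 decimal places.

Original equilibrium: 9 - 3p = 4p - 5 gives 14 = 7p, so p = 2 and q = 3.
With the change applied: demand qd = 12 - 3p, supply qs = 4p - 5.
New equilibrium: 12 - 3p = 4p - 5 ⇒ 17 = 7p ⇒ p = 17/7 ≈ 2.4286, q = 33/7 ≈ 4.7143.
Δp = 2.4286 − 2 = +0.43.

+0.43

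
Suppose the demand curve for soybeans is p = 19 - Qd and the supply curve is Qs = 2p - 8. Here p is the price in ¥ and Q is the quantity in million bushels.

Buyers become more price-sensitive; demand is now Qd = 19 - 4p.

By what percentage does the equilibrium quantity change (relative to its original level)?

Solve the original market: 19 - p = 2p - 8, hence p = 9 and Q = 10.
With the change applied: demand Qd = 19 - 4p, supply Qs = 2p - 8.
Equate the new curves: 19 - 4p = 2p - 8, giving 27 = 6p, p = 4.5, Q = 1.
%ΔQ = (1 − 10) / 10 × 100 = -90%.

-90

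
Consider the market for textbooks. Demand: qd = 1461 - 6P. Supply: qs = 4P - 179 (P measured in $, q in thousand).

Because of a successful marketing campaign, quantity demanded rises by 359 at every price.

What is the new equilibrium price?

199.9

Original equilibrium: 1461 - 6P = 4P - 179 gives 1640 = 10P, so P = 164 and q = 477.
After the shift, demand is qd = 1820 - 6P and supply is qs = 4P - 179.
Equate the new curves: 1820 - 6P = 4P - 179, giving 1999 = 10P, P = 199.9, q = 620.6.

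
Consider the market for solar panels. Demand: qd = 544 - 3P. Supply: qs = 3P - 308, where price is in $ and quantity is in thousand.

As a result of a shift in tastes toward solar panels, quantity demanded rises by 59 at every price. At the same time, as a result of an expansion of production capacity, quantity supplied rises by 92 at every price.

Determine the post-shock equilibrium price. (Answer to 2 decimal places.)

136.50

Initially, 544 - 3P = 3P - 308, so 852 = 6P and P = 142, q = 118.
The new curves are qd = 603 - 3P (demand) and qs = 3P - 216 (supply).
Equate the new curves: 603 - 3P = 3P - 216, giving 819 = 6P, P = 136.5, q = 193.5.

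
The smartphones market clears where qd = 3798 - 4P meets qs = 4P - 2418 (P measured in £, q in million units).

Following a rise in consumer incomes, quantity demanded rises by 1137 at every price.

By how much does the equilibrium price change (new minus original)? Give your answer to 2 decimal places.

+142.13

Before the shock: 3798 - 4P = 4P - 2418 ⇒ 6216 = 8P ⇒ P = 777, q = 690.
The new curves are qd = 4935 - 4P (demand) and qs = 4P - 2418 (supply).
New equilibrium: 4935 - 4P = 4P - 2418 ⇒ 7353 = 8P ⇒ P = 919.125, q = 1258.5.
ΔP = 919.125 − 777 = +142.13.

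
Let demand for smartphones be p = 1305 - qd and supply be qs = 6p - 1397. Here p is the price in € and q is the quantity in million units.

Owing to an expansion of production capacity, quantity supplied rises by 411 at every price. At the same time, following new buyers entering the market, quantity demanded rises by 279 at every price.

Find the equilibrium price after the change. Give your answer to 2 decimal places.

367.14

Before the shock: 1305 - p = 6p - 1397 ⇒ 2702 = 7p ⇒ p = 386, q = 919.
After the shift, demand is qd = 1584 - p and supply is qs = 6p - 986.
New equilibrium: 1584 - p = 6p - 986 ⇒ 2570 = 7p ⇒ p = 2570/7 ≈ 367.1429, q = 8518/7 ≈ 1216.8571.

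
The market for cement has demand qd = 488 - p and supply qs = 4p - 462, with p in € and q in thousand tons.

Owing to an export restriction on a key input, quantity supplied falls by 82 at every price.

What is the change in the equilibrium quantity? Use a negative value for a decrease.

-16.4

Original equilibrium: 488 - p = 4p - 462 gives 950 = 5p, so p = 190 and q = 298.
With the change applied: demand qd = 488 - p, supply qs = 4p - 544.
Clearing the new market: 488 - p = 4p - 544, so p = 206.4 and q = 281.6.
Δq = 281.6 − 298 = -16.4.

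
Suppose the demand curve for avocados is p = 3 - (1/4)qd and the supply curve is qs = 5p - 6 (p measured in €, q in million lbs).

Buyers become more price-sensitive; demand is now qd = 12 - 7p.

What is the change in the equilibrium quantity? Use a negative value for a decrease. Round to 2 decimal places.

-2.50

Original equilibrium: 12 - 4p = 5p - 6 gives 18 = 9p, so p = 2 and q = 4.
The new curves are qd = 12 - 7p (demand) and qs = 5p - 6 (supply).
Setting them equal: 12 - 7p = 5p - 6 → 18 = 12p, so p = 1.5 and q = 1.5.
Δq = 1.5 − 4 = -2.50.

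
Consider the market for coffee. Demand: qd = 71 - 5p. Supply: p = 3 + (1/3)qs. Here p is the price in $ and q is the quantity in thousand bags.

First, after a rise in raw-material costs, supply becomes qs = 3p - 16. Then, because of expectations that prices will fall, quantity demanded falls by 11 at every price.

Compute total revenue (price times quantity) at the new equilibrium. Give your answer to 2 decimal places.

118.75

Solve the original market: 71 - 5p = 3p - 9, hence p = 10 and q = 21.
With the change applied: demand qd = 60 - 5p, supply qs = 3p - 16.
New equilibrium: 60 - 5p = 3p - 16 ⇒ 76 = 8p ⇒ p = 9.5, q = 12.5.
New expenditure = 9.5 × 12.5 = 118.75.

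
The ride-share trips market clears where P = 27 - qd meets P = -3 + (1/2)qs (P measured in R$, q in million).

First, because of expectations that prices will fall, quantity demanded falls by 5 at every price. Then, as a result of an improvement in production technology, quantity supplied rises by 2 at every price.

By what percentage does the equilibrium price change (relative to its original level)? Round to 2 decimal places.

Original equilibrium: 27 - P = 2P + 6 gives 21 = 3P, so P = 7 and q = 20.
After the shift, demand is qd = 22 - P and supply is qs = 2P + 8.
Equate the new curves: 22 - P = 2P + 8, giving 14 = 3P, P = 14/3 ≈ 4.6667, q = 52/3 ≈ 17.3333.
%ΔP = (4.6667 − 7) / 7 × 100 = -33.33%.

-33.33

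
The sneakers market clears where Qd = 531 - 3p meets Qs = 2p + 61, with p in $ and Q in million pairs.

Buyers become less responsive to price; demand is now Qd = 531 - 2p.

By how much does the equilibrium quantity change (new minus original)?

Initially, 531 - 3p = 2p + 61, so 470 = 5p and p = 94, Q = 249.
The shock moves the curves to Qd = 531 - 2p and Qs = 2p + 61.
New equilibrium: 531 - 2p = 2p + 61 ⇒ 470 = 4p ⇒ p = 117.5, Q = 296.
ΔQ = 296 − 249 = +47.

+47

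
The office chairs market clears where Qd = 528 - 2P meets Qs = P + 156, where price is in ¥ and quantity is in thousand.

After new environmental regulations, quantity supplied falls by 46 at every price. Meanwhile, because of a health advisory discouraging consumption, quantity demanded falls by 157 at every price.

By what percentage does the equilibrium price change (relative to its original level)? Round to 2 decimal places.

Before the shock: 528 - 2P = P + 156 ⇒ 372 = 3P ⇒ P = 124, Q = 280.
The new curves are Qd = 371 - 2P (demand) and Qs = P + 110 (supply).
New equilibrium: 371 - 2P = P + 110 ⇒ 261 = 3P ⇒ P = 87, Q = 197.
%ΔP = (87 − 124) / 124 × 100 = -29.84%.

-29.84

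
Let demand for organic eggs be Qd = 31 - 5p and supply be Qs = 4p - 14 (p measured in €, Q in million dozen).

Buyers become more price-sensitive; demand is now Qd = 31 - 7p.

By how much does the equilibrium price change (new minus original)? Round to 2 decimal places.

Solve the original market: 31 - 5p = 4p - 14, hence p = 5 and Q = 6.
The shock moves the curves to Qd = 31 - 7p and Qs = 4p - 14.
Clearing the new market: 31 - 7p = 4p - 14, so p = 45/11 ≈ 4.0909 and Q = 26/11 ≈ 2.3636.
Δp = 4.0909 − 5 = -0.91.

-0.91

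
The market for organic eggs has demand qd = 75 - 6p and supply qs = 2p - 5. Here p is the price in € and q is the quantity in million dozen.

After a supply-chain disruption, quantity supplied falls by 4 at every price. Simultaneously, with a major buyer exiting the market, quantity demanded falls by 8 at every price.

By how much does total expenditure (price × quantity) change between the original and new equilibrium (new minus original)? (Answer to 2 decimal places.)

-55.00

Initially, 75 - 6p = 2p - 5, so 80 = 8p and p = 10, q = 15.
After the shift, demand is qd = 67 - 6p and supply is qs = 2p - 9.
Clearing the new market: 67 - 6p = 2p - 9, so p = 9.5 and q = 10.
Expenditure moves from 10×15 = 150 to 9.5×10 = 95; change = -55.00.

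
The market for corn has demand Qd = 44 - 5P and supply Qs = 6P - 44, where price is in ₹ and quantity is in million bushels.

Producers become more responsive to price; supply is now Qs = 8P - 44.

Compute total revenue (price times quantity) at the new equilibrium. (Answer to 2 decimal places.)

Original equilibrium: 44 - 5P = 6P - 44 gives 88 = 11P, so P = 8 and Q = 4.
With the change applied: demand Qd = 44 - 5P, supply Qs = 8P - 44.
New equilibrium: 44 - 5P = 8P - 44 ⇒ 88 = 13P ⇒ P = 88/13 ≈ 6.7692, Q = 132/13 ≈ 10.1538.
New expenditure = 6.7692 × 10.1538 = 68.73.

68.73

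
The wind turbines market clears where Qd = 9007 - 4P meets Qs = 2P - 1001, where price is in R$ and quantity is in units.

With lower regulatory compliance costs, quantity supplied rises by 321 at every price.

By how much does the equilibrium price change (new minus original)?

Before the shock: 9007 - 4P = 2P - 1001 ⇒ 10008 = 6P ⇒ P = 1668, Q = 2335.
After the shift, demand is Qd = 9007 - 4P and supply is Qs = 2P - 680.
Equate the new curves: 9007 - 4P = 2P - 680, giving 9687 = 6P, P = 1614.5, Q = 2549.
ΔP = 1614.5 − 1668 = -53.5.

-53.5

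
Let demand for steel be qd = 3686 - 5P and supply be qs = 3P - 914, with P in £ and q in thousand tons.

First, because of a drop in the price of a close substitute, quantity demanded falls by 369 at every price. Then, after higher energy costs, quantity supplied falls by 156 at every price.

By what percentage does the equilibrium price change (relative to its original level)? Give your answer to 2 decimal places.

-4.63

Original equilibrium: 3686 - 5P = 3P - 914 gives 4600 = 8P, so P = 575 and q = 811.
With the change applied: demand qd = 3317 - 5P, supply qs = 3P - 1070.
Clearing the new market: 3317 - 5P = 3P - 1070, so P = 548.375 and q = 575.125.
%ΔP = (548.375 − 575) / 575 × 100 = -4.63%.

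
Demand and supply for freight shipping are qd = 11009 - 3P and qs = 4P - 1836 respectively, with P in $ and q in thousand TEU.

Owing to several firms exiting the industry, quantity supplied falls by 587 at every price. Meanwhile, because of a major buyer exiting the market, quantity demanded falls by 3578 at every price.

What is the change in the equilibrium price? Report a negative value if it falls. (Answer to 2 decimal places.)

Before the shock: 11009 - 3P = 4P - 1836 ⇒ 12845 = 7P ⇒ P = 1835, q = 5504.
After the shift, demand is qd = 7431 - 3P and supply is qs = 4P - 2423.
Setting them equal: 7431 - 3P = 4P - 2423 → 9854 = 7P, so P = 9854/7 ≈ 1407.7143 and q = 22455/7 ≈ 3207.8571.
ΔP = 1407.7143 − 1835 = -427.29.

-427.29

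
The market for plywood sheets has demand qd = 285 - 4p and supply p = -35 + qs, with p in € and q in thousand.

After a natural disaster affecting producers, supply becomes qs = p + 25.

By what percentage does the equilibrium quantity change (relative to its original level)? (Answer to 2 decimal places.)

Before the shock: 285 - 4p = p + 35 ⇒ 250 = 5p ⇒ p = 50, q = 85.
With the change applied: demand qd = 285 - 4p, supply qs = p + 25.
Equate the new curves: 285 - 4p = p + 25, giving 260 = 5p, p = 52, q = 77.
%Δq = (77 − 85) / 85 × 100 = -9.41%.

-9.41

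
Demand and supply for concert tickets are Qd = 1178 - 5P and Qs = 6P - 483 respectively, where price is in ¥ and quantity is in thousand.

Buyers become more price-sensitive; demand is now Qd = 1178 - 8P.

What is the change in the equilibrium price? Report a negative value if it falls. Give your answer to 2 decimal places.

-32.36

Original equilibrium: 1178 - 5P = 6P - 483 gives 1661 = 11P, so P = 151 and Q = 423.
The new curves are Qd = 1178 - 8P (demand) and Qs = 6P - 483 (supply).
Setting them equal: 1178 - 8P = 6P - 483 → 1661 = 14P, so P = 1661/14 ≈ 118.6429 and Q = 1602/7 ≈ 228.8571.
ΔP = 118.6429 − 151 = -32.36.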